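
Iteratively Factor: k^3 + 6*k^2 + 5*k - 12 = (k + 3)*(k^2 + 3*k - 4) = (k - 1)*(k + 3)*(k + 4)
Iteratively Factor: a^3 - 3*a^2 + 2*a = (a - 1)*(a^2 - 2*a) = (a - 2)*(a - 1)*(a)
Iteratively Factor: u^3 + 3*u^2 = (u + 3)*(u^2) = u*(u + 3)*(u)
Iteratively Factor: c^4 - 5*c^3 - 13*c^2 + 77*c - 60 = (c - 5)*(c^3 - 13*c + 12) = (c - 5)*(c + 4)*(c^2 - 4*c + 3) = (c - 5)*(c - 1)*(c + 4)*(c - 3)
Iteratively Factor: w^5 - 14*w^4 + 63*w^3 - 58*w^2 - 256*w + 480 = (w + 2)*(w^4 - 16*w^3 + 95*w^2 - 248*w + 240) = (w - 4)*(w + 2)*(w^3 - 12*w^2 + 47*w - 60) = (w - 5)*(w - 4)*(w + 2)*(w^2 - 7*w + 12) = (w - 5)*(w - 4)^2*(w + 2)*(w - 3)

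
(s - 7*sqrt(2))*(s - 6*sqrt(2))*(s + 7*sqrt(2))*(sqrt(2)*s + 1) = sqrt(2)*s^4 - 11*s^3 - 104*sqrt(2)*s^2 + 1078*s + 588*sqrt(2)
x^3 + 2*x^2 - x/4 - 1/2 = (x - 1/2)*(x + 1/2)*(x + 2)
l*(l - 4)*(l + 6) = l^3 + 2*l^2 - 24*l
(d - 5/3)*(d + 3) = d^2 + 4*d/3 - 5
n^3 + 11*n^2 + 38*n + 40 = (n + 2)*(n + 4)*(n + 5)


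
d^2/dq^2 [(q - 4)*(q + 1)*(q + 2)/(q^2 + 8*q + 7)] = 110/(q^3 + 21*q^2 + 147*q + 343)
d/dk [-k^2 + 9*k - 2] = 9 - 2*k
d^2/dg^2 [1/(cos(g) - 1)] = (sin(g)^2 - cos(g) + 1)/(cos(g) - 1)^3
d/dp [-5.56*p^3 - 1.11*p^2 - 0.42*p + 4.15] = -16.68*p^2 - 2.22*p - 0.42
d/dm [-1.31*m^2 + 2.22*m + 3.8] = 2.22 - 2.62*m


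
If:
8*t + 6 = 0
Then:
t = -3/4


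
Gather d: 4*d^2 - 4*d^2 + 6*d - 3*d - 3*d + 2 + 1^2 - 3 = 0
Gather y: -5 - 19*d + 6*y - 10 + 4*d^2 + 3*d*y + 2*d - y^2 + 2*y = 4*d^2 - 17*d - y^2 + y*(3*d + 8) - 15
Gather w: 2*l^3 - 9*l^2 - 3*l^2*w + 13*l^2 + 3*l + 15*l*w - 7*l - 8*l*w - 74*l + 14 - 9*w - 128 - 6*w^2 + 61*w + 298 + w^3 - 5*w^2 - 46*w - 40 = 2*l^3 + 4*l^2 - 78*l + w^3 - 11*w^2 + w*(-3*l^2 + 7*l + 6) + 144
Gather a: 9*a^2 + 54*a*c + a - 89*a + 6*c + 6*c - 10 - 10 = 9*a^2 + a*(54*c - 88) + 12*c - 20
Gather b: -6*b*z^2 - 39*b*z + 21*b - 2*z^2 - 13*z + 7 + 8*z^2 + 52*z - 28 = b*(-6*z^2 - 39*z + 21) + 6*z^2 + 39*z - 21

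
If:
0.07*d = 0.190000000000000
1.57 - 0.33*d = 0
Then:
No Solution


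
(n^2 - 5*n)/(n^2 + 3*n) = (n - 5)/(n + 3)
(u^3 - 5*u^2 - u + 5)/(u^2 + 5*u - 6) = (u^2 - 4*u - 5)/(u + 6)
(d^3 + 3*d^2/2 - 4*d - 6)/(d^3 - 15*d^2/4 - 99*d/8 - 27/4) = 4*(d^2 - 4)/(4*d^2 - 21*d - 18)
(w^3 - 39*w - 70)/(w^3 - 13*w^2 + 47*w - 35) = (w^2 + 7*w + 10)/(w^2 - 6*w + 5)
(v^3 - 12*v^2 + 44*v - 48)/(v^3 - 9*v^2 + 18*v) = (v^2 - 6*v + 8)/(v*(v - 3))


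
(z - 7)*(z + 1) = z^2 - 6*z - 7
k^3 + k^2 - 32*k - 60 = (k - 6)*(k + 2)*(k + 5)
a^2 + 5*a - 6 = (a - 1)*(a + 6)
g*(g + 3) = g^2 + 3*g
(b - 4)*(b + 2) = b^2 - 2*b - 8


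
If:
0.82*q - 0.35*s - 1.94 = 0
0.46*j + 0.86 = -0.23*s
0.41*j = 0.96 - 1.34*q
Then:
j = 0.10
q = 0.69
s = -3.93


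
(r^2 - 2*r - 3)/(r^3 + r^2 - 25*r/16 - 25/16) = 16*(r - 3)/(16*r^2 - 25)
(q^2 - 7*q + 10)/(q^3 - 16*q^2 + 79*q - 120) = (q - 2)/(q^2 - 11*q + 24)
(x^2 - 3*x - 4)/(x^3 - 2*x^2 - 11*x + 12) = (x + 1)/(x^2 + 2*x - 3)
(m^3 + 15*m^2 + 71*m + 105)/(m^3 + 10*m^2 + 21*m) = (m + 5)/m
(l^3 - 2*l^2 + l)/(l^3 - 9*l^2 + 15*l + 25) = l*(l^2 - 2*l + 1)/(l^3 - 9*l^2 + 15*l + 25)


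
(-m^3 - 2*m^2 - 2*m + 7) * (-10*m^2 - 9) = 10*m^5 + 20*m^4 + 29*m^3 - 52*m^2 + 18*m - 63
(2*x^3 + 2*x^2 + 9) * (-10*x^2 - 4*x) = -20*x^5 - 28*x^4 - 8*x^3 - 90*x^2 - 36*x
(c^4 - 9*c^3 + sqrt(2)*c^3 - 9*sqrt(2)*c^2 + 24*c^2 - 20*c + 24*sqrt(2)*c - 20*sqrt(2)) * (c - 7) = c^5 - 16*c^4 + sqrt(2)*c^4 - 16*sqrt(2)*c^3 + 87*c^3 - 188*c^2 + 87*sqrt(2)*c^2 - 188*sqrt(2)*c + 140*c + 140*sqrt(2)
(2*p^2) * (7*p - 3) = 14*p^3 - 6*p^2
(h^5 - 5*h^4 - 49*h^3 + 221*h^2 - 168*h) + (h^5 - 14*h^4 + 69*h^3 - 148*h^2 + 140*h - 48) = 2*h^5 - 19*h^4 + 20*h^3 + 73*h^2 - 28*h - 48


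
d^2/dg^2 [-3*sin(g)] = 3*sin(g)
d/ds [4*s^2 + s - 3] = 8*s + 1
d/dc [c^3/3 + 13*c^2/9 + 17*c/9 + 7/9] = c^2 + 26*c/9 + 17/9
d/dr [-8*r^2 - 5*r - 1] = -16*r - 5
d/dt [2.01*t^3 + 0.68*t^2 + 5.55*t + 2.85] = 6.03*t^2 + 1.36*t + 5.55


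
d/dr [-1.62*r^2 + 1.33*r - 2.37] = 1.33 - 3.24*r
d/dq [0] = 0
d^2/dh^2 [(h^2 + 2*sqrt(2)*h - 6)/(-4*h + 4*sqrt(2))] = 0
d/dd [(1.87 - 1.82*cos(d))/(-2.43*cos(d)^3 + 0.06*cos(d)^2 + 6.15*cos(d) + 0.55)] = (8.8452*cos(d)^3 - 13.7415*cos(d)^2 + 0.224399999999999*cos(d) + 12.5015)*sin(d)/(5.9049*cos(d)^6 - 0.2916*cos(d)^5 - 29.8854*cos(d)^4 - 1.935*cos(d)^3 + 37.8885*cos(d)^2 + 6.765*cos(d) + 0.3025)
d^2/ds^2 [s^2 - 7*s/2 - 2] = 2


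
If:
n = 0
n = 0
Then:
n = 0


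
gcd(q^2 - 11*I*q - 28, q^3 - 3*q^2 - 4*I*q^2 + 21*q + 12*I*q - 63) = q - 7*I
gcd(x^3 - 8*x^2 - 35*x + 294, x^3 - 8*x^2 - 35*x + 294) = x^3 - 8*x^2 - 35*x + 294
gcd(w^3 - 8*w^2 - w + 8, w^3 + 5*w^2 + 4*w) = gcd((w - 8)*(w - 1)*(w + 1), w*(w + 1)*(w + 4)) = w + 1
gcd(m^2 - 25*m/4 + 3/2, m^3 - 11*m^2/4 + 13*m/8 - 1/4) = m - 1/4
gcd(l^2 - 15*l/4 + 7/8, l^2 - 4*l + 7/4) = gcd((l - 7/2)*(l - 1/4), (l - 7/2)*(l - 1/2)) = l - 7/2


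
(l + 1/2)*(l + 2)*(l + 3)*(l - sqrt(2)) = l^4 - sqrt(2)*l^3 + 11*l^3/2 - 11*sqrt(2)*l^2/2 + 17*l^2/2 - 17*sqrt(2)*l/2 + 3*l - 3*sqrt(2)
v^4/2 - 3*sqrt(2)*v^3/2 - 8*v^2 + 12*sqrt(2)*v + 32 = (v/2 + sqrt(2))*(v - 4*sqrt(2))*(v - 2*sqrt(2))*(v + sqrt(2))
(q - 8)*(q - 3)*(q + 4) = q^3 - 7*q^2 - 20*q + 96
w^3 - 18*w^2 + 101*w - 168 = (w - 8)*(w - 7)*(w - 3)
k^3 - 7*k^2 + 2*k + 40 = (k - 5)*(k - 4)*(k + 2)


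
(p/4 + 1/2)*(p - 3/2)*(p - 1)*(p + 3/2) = p^4/4 + p^3/4 - 17*p^2/16 - 9*p/16 + 9/8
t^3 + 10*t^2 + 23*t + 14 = (t + 1)*(t + 2)*(t + 7)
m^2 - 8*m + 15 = (m - 5)*(m - 3)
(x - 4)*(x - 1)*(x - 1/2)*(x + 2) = x^4 - 7*x^3/2 - 9*x^2/2 + 11*x - 4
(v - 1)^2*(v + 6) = v^3 + 4*v^2 - 11*v + 6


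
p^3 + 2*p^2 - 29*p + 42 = (p - 3)*(p - 2)*(p + 7)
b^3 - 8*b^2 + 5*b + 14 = (b - 7)*(b - 2)*(b + 1)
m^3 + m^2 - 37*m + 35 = (m - 5)*(m - 1)*(m + 7)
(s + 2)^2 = s^2 + 4*s + 4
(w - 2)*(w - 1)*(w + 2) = w^3 - w^2 - 4*w + 4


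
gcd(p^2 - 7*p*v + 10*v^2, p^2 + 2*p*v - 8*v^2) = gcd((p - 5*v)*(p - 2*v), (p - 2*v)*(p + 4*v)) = p - 2*v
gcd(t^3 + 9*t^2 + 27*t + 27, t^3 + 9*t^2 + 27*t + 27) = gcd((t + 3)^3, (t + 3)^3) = t^3 + 9*t^2 + 27*t + 27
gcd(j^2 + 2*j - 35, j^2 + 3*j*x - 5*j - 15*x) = j - 5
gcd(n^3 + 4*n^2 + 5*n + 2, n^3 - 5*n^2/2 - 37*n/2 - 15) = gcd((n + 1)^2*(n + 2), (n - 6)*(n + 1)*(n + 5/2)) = n + 1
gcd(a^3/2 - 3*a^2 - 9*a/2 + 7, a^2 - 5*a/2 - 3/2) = 1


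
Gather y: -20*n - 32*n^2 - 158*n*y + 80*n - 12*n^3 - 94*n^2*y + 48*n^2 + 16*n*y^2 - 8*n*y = -12*n^3 + 16*n^2 + 16*n*y^2 + 60*n + y*(-94*n^2 - 166*n)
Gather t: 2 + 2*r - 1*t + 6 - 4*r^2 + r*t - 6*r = -4*r^2 - 4*r + t*(r - 1) + 8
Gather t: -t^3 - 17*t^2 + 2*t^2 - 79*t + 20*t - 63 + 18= -t^3 - 15*t^2 - 59*t - 45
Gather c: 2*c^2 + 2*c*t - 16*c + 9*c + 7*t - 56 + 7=2*c^2 + c*(2*t - 7) + 7*t - 49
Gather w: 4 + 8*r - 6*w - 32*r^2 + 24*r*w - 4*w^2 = -32*r^2 + 8*r - 4*w^2 + w*(24*r - 6) + 4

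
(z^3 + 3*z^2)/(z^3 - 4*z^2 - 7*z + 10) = z^2*(z + 3)/(z^3 - 4*z^2 - 7*z + 10)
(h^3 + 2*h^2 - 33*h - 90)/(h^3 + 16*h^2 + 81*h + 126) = (h^2 - h - 30)/(h^2 + 13*h + 42)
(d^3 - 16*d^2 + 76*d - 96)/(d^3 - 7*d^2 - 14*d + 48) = (d - 6)/(d + 3)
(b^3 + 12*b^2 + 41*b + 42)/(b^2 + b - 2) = (b^2 + 10*b + 21)/(b - 1)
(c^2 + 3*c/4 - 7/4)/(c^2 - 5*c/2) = (4*c^2 + 3*c - 7)/(2*c*(2*c - 5))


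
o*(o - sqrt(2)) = o^2 - sqrt(2)*o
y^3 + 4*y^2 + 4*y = y*(y + 2)^2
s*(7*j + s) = 7*j*s + s^2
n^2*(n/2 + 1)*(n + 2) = n^4/2 + 2*n^3 + 2*n^2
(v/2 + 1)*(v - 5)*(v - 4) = v^3/2 - 7*v^2/2 + v + 20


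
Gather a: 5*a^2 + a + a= 5*a^2 + 2*a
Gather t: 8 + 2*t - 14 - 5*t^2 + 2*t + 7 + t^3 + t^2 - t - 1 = t^3 - 4*t^2 + 3*t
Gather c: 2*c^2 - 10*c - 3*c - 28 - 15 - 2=2*c^2 - 13*c - 45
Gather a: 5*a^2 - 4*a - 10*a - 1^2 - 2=5*a^2 - 14*a - 3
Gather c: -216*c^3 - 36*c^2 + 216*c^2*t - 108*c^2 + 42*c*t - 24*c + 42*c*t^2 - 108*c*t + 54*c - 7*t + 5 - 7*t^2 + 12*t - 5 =-216*c^3 + c^2*(216*t - 144) + c*(42*t^2 - 66*t + 30) - 7*t^2 + 5*t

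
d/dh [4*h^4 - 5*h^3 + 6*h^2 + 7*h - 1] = 16*h^3 - 15*h^2 + 12*h + 7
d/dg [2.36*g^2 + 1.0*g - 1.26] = 4.72*g + 1.0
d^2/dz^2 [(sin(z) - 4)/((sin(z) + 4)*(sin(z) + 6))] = (-sin(z)^5 + 26*sin(z)^4 + 266*sin(z)^3 + 232*sin(z)^2 - 1920*sin(z) - 1088)/((sin(z) + 4)^3*(sin(z) + 6)^3)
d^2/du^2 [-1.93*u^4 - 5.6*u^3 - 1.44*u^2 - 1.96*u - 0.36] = -23.16*u^2 - 33.6*u - 2.88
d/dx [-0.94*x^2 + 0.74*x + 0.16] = 0.74 - 1.88*x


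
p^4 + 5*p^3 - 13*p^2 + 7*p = p*(p - 1)^2*(p + 7)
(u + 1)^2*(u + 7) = u^3 + 9*u^2 + 15*u + 7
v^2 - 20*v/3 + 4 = (v - 6)*(v - 2/3)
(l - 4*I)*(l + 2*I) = l^2 - 2*I*l + 8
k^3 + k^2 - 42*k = k*(k - 6)*(k + 7)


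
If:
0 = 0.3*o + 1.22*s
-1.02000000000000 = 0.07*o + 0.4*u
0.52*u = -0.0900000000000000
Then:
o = -13.58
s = 3.34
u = -0.17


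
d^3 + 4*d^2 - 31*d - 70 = (d - 5)*(d + 2)*(d + 7)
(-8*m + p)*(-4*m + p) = 32*m^2 - 12*m*p + p^2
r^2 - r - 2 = (r - 2)*(r + 1)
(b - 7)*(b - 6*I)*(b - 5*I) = b^3 - 7*b^2 - 11*I*b^2 - 30*b + 77*I*b + 210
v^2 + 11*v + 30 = (v + 5)*(v + 6)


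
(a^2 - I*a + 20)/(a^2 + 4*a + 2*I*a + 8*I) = (a^2 - I*a + 20)/(a^2 + 2*a*(2 + I) + 8*I)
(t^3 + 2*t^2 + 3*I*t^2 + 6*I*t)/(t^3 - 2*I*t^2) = (t^2 + t*(2 + 3*I) + 6*I)/(t*(t - 2*I))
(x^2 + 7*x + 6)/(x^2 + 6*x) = (x + 1)/x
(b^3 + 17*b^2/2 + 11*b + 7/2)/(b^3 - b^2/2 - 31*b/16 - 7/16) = 8*(2*b^2 + 15*b + 7)/(16*b^2 - 24*b - 7)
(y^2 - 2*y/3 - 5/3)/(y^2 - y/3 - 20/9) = 3*(y + 1)/(3*y + 4)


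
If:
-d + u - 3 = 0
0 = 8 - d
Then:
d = 8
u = 11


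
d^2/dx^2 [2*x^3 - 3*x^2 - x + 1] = 12*x - 6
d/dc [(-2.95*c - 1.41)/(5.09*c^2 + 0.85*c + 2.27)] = (15.0155*c^2 + 14.3538*c - 5.498)/(25.9081*c^4 + 8.653*c^3 + 23.8311*c^2 + 3.859*c + 5.1529)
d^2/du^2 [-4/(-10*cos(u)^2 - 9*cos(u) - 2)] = 4*(-400*sin(u)^4 + 201*sin(u)^2 + 711*cos(u)/2 - 135*cos(3*u)/2 + 321)/((2*cos(u) + 1)^3*(5*cos(u) + 2)^3)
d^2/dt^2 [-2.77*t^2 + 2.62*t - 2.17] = -5.54000000000000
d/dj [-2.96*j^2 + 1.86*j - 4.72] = 1.86 - 5.92*j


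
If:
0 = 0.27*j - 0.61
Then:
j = 2.26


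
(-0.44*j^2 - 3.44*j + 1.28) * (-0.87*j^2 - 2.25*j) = 0.3828*j^4 + 3.9828*j^3 + 6.6264*j^2 - 2.88*j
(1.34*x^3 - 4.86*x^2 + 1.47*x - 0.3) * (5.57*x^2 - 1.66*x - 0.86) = 7.4638*x^5 - 29.2946*x^4 + 15.1031*x^3 + 0.0684000000000005*x^2 - 0.7662*x + 0.258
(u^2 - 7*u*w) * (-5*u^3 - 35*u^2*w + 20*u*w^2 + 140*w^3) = -5*u^5 + 265*u^3*w^2 - 980*u*w^4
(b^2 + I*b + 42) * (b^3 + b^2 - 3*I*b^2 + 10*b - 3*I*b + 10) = b^5 + b^4 - 2*I*b^4 + 55*b^3 - 2*I*b^3 + 55*b^2 - 116*I*b^2 + 420*b - 116*I*b + 420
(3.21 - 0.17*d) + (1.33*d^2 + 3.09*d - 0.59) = 1.33*d^2 + 2.92*d + 2.62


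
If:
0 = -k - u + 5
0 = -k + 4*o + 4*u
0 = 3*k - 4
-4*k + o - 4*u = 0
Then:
No Solution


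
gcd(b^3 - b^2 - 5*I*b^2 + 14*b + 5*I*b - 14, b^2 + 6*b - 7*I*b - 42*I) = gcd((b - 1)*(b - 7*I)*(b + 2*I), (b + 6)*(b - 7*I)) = b - 7*I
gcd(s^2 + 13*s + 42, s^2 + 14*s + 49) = s + 7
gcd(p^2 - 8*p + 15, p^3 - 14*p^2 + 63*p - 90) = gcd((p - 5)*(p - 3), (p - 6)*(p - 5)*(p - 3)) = p^2 - 8*p + 15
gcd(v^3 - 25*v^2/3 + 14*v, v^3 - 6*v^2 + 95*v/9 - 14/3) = v - 7/3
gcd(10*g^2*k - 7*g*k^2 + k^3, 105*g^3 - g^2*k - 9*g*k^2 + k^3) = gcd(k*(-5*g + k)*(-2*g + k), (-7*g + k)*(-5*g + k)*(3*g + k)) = 5*g - k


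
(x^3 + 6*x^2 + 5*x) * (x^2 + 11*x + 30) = x^5 + 17*x^4 + 101*x^3 + 235*x^2 + 150*x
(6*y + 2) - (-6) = 6*y + 8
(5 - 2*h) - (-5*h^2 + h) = 5*h^2 - 3*h + 5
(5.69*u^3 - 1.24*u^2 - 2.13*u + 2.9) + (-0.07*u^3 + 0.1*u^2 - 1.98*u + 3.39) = 5.62*u^3 - 1.14*u^2 - 4.11*u + 6.29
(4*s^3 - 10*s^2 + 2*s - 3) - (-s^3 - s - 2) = 5*s^3 - 10*s^2 + 3*s - 1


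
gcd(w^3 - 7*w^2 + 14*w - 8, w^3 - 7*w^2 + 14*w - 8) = w^3 - 7*w^2 + 14*w - 8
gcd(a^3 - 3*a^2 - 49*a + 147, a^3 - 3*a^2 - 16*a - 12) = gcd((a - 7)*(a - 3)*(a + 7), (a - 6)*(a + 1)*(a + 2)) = 1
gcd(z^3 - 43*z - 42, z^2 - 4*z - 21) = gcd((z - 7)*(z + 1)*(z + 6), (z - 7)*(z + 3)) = z - 7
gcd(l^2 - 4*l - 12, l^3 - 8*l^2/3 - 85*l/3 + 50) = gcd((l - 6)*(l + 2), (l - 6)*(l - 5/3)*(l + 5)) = l - 6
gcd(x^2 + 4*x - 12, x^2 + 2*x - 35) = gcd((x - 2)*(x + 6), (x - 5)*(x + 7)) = 1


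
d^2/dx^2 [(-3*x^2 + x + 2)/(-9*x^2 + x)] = 4*(-27*x^3 - 243*x^2 + 27*x - 1)/(x^3*(729*x^3 - 243*x^2 + 27*x - 1))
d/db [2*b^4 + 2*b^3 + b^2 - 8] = 2*b*(4*b^2 + 3*b + 1)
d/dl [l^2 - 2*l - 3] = 2*l - 2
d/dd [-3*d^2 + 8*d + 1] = 8 - 6*d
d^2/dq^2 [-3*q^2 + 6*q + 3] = -6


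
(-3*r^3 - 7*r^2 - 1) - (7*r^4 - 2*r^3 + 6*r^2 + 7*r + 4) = -7*r^4 - r^3 - 13*r^2 - 7*r - 5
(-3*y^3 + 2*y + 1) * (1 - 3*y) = 9*y^4 - 3*y^3 - 6*y^2 - y + 1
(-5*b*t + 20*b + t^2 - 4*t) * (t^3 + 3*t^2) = -5*b*t^4 + 5*b*t^3 + 60*b*t^2 + t^5 - t^4 - 12*t^3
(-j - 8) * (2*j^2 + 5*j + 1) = -2*j^3 - 21*j^2 - 41*j - 8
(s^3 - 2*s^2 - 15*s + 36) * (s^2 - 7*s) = s^5 - 9*s^4 - s^3 + 141*s^2 - 252*s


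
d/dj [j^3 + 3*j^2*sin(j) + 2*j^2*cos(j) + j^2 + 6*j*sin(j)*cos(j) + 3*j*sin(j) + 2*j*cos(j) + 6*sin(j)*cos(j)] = -2*j^2*sin(j) + 3*j^2*cos(j) + 3*j^2 + 4*j*sin(j) + 7*j*cos(j) + 6*j*cos(2*j) + 2*j + 3*sin(j) + 3*sin(2*j) + 2*cos(j) + 6*cos(2*j)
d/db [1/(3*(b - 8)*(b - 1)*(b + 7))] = (-(b - 8)*(b - 1) - (b - 8)*(b + 7) - (b - 1)*(b + 7))/(3*(b - 8)^2*(b - 1)^2*(b + 7)^2)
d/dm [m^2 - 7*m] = 2*m - 7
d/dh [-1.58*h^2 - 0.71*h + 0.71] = -3.16*h - 0.71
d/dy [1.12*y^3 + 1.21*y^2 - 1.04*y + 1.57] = 3.36*y^2 + 2.42*y - 1.04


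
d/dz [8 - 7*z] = -7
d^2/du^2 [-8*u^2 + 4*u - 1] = -16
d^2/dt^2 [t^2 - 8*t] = 2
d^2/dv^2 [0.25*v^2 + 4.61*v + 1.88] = 0.500000000000000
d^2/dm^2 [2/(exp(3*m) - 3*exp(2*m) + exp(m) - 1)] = 2*((-9*exp(2*m) + 12*exp(m) - 1)*(exp(3*m) - 3*exp(2*m) + exp(m) - 1) + 2*(3*exp(2*m) - 6*exp(m) + 1)^2*exp(m))*exp(m)/(exp(3*m) - 3*exp(2*m) + exp(m) - 1)^3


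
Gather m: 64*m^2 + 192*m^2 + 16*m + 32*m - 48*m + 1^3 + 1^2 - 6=256*m^2 - 4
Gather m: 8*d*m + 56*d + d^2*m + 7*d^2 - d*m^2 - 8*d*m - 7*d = d^2*m + 7*d^2 - d*m^2 + 49*d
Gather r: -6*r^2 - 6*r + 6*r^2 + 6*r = 0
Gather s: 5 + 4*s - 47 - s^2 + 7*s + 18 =-s^2 + 11*s - 24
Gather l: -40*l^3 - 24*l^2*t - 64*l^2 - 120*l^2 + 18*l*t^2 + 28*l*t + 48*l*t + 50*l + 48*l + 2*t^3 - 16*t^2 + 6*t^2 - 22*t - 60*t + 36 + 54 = -40*l^3 + l^2*(-24*t - 184) + l*(18*t^2 + 76*t + 98) + 2*t^3 - 10*t^2 - 82*t + 90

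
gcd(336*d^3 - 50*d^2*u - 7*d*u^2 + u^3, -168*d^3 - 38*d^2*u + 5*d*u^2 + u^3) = -42*d^2 + d*u + u^2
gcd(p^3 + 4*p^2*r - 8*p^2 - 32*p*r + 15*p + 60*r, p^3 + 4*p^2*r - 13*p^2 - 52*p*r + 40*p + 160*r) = p^2 + 4*p*r - 5*p - 20*r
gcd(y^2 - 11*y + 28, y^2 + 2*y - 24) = y - 4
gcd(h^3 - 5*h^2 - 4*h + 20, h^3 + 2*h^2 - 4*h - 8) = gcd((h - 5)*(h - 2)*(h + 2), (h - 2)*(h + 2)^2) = h^2 - 4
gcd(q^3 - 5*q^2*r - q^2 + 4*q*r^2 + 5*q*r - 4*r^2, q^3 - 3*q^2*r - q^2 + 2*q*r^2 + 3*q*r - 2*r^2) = q^2 - q*r - q + r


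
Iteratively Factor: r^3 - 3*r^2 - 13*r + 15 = (r - 5)*(r^2 + 2*r - 3) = (r - 5)*(r + 3)*(r - 1)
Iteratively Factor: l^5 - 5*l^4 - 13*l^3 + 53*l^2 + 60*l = (l + 1)*(l^4 - 6*l^3 - 7*l^2 + 60*l) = (l - 4)*(l + 1)*(l^3 - 2*l^2 - 15*l) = (l - 4)*(l + 1)*(l + 3)*(l^2 - 5*l) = l*(l - 4)*(l + 1)*(l + 3)*(l - 5)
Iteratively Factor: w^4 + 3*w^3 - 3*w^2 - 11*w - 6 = (w - 2)*(w^3 + 5*w^2 + 7*w + 3) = (w - 2)*(w + 1)*(w^2 + 4*w + 3) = (w - 2)*(w + 1)^2*(w + 3)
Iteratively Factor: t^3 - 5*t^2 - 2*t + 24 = (t - 4)*(t^2 - t - 6) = (t - 4)*(t + 2)*(t - 3)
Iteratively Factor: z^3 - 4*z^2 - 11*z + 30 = (z - 2)*(z^2 - 2*z - 15) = (z - 5)*(z - 2)*(z + 3)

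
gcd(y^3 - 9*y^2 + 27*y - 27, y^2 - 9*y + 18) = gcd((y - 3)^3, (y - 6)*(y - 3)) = y - 3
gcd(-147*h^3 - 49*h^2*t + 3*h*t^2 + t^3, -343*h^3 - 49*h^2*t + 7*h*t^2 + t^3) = -49*h^2 + t^2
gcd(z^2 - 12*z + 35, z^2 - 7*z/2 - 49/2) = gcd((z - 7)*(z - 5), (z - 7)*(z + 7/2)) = z - 7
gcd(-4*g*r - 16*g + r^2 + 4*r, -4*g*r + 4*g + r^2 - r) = -4*g + r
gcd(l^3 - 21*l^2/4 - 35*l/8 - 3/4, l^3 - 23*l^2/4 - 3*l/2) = l^2 - 23*l/4 - 3/2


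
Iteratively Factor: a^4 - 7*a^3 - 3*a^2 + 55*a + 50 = (a + 2)*(a^3 - 9*a^2 + 15*a + 25) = (a - 5)*(a + 2)*(a^2 - 4*a - 5) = (a - 5)*(a + 1)*(a + 2)*(a - 5)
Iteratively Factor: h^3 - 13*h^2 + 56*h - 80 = (h - 4)*(h^2 - 9*h + 20) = (h - 5)*(h - 4)*(h - 4)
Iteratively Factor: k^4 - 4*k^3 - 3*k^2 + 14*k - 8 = (k + 2)*(k^3 - 6*k^2 + 9*k - 4) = (k - 4)*(k + 2)*(k^2 - 2*k + 1) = (k - 4)*(k - 1)*(k + 2)*(k - 1)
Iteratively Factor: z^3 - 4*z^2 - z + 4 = (z + 1)*(z^2 - 5*z + 4) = (z - 4)*(z + 1)*(z - 1)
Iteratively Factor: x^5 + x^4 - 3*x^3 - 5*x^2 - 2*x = (x - 2)*(x^4 + 3*x^3 + 3*x^2 + x) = (x - 2)*(x + 1)*(x^3 + 2*x^2 + x) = x*(x - 2)*(x + 1)*(x^2 + 2*x + 1) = x*(x - 2)*(x + 1)^2*(x + 1)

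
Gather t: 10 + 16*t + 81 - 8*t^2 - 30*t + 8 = -8*t^2 - 14*t + 99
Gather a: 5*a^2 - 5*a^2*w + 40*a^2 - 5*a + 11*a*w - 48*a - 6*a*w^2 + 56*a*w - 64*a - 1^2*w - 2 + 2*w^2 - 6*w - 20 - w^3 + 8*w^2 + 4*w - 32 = a^2*(45 - 5*w) + a*(-6*w^2 + 67*w - 117) - w^3 + 10*w^2 - 3*w - 54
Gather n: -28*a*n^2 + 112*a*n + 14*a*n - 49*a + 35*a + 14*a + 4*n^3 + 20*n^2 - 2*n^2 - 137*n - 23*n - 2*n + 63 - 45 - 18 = 4*n^3 + n^2*(18 - 28*a) + n*(126*a - 162)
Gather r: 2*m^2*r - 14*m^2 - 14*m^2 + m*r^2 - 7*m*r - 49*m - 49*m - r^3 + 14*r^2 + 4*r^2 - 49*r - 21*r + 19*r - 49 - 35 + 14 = -28*m^2 - 98*m - r^3 + r^2*(m + 18) + r*(2*m^2 - 7*m - 51) - 70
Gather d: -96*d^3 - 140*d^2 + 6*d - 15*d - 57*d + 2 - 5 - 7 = -96*d^3 - 140*d^2 - 66*d - 10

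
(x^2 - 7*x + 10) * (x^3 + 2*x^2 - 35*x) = x^5 - 5*x^4 - 39*x^3 + 265*x^2 - 350*x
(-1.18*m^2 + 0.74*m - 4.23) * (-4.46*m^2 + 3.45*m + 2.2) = 5.2628*m^4 - 7.3714*m^3 + 18.8228*m^2 - 12.9655*m - 9.306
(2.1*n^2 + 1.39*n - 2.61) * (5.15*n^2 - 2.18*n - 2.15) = 10.815*n^4 + 2.5805*n^3 - 20.9867*n^2 + 2.7013*n + 5.6115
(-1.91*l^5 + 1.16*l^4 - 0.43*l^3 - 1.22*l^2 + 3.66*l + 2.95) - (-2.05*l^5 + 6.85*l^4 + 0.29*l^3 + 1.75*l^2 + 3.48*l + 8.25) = 0.14*l^5 - 5.69*l^4 - 0.72*l^3 - 2.97*l^2 + 0.18*l - 5.3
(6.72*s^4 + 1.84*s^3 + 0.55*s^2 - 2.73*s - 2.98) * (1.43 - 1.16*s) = -7.7952*s^5 + 7.4752*s^4 + 1.9932*s^3 + 3.9533*s^2 - 0.4471*s - 4.2614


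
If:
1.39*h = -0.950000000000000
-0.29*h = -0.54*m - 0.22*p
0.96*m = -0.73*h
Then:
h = -0.68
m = 0.52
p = -2.18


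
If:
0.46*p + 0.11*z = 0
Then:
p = -0.239130434782609*z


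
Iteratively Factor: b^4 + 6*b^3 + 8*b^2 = (b)*(b^3 + 6*b^2 + 8*b) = b*(b + 2)*(b^2 + 4*b) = b^2*(b + 2)*(b + 4)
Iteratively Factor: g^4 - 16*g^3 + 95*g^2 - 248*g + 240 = (g - 4)*(g^3 - 12*g^2 + 47*g - 60) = (g - 4)^2*(g^2 - 8*g + 15) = (g - 4)^2*(g - 3)*(g - 5)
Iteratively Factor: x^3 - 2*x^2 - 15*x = (x - 5)*(x^2 + 3*x) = (x - 5)*(x + 3)*(x)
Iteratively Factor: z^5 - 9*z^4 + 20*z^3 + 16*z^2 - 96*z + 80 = (z - 5)*(z^4 - 4*z^3 + 16*z - 16) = (z - 5)*(z - 2)*(z^3 - 2*z^2 - 4*z + 8) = (z - 5)*(z - 2)*(z + 2)*(z^2 - 4*z + 4) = (z - 5)*(z - 2)^2*(z + 2)*(z - 2)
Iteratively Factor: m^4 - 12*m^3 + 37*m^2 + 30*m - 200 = (m - 4)*(m^3 - 8*m^2 + 5*m + 50) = (m - 5)*(m - 4)*(m^2 - 3*m - 10) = (m - 5)*(m - 4)*(m + 2)*(m - 5)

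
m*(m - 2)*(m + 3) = m^3 + m^2 - 6*m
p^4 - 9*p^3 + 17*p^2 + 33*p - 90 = (p - 5)*(p - 3)^2*(p + 2)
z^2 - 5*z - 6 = (z - 6)*(z + 1)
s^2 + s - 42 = (s - 6)*(s + 7)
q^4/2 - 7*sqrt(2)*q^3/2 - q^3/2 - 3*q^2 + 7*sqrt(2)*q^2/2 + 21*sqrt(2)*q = q*(q/2 + 1)*(q - 3)*(q - 7*sqrt(2))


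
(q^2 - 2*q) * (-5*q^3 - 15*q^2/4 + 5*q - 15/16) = -5*q^5 + 25*q^4/4 + 25*q^3/2 - 175*q^2/16 + 15*q/8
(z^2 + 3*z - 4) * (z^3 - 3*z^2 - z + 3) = z^5 - 14*z^3 + 12*z^2 + 13*z - 12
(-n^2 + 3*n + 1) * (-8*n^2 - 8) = 8*n^4 - 24*n^3 - 24*n - 8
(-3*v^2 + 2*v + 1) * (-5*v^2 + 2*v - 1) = 15*v^4 - 16*v^3 + 2*v^2 - 1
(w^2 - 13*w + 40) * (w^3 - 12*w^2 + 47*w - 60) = w^5 - 25*w^4 + 243*w^3 - 1151*w^2 + 2660*w - 2400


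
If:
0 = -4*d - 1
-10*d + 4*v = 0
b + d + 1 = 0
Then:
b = -3/4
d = -1/4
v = -5/8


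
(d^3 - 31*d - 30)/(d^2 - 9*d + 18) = (d^2 + 6*d + 5)/(d - 3)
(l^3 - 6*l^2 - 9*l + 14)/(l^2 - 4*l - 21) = (l^2 + l - 2)/(l + 3)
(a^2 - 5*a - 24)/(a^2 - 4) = (a^2 - 5*a - 24)/(a^2 - 4)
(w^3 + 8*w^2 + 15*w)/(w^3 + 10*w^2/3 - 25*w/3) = 3*(w + 3)/(3*w - 5)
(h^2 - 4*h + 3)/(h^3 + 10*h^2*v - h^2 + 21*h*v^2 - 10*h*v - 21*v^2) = (h - 3)/(h^2 + 10*h*v + 21*v^2)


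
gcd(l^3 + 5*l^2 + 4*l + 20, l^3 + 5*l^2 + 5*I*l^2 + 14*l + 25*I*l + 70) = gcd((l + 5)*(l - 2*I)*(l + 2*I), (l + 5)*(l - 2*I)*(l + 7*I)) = l^2 + l*(5 - 2*I) - 10*I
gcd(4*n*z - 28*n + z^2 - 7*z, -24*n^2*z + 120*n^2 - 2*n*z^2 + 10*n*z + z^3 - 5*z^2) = 4*n + z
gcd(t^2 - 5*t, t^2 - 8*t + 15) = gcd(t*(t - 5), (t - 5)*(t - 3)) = t - 5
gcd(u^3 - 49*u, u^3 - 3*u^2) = u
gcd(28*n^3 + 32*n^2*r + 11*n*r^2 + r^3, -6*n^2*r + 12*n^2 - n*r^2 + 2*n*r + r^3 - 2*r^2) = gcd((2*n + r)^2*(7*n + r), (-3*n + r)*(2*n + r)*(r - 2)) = 2*n + r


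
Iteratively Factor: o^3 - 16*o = (o + 4)*(o^2 - 4*o) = o*(o + 4)*(o - 4)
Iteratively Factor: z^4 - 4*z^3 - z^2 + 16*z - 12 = (z - 1)*(z^3 - 3*z^2 - 4*z + 12) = (z - 2)*(z - 1)*(z^2 - z - 6) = (z - 3)*(z - 2)*(z - 1)*(z + 2)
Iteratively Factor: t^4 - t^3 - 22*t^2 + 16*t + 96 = (t - 3)*(t^3 + 2*t^2 - 16*t - 32) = (t - 4)*(t - 3)*(t^2 + 6*t + 8) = (t - 4)*(t - 3)*(t + 2)*(t + 4)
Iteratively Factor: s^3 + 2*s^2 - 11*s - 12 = (s + 1)*(s^2 + s - 12) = (s + 1)*(s + 4)*(s - 3)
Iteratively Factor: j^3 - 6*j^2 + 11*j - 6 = (j - 2)*(j^2 - 4*j + 3) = (j - 2)*(j - 1)*(j - 3)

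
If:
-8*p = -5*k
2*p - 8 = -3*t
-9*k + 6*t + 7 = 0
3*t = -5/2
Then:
No Solution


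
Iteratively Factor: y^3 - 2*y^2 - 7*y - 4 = (y + 1)*(y^2 - 3*y - 4) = (y - 4)*(y + 1)*(y + 1)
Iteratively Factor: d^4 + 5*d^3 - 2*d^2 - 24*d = (d + 4)*(d^3 + d^2 - 6*d) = (d + 3)*(d + 4)*(d^2 - 2*d) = d*(d + 3)*(d + 4)*(d - 2)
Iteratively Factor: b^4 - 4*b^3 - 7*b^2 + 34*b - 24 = (b - 4)*(b^3 - 7*b + 6) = (b - 4)*(b - 1)*(b^2 + b - 6) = (b - 4)*(b - 2)*(b - 1)*(b + 3)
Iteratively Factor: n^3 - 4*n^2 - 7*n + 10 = (n + 2)*(n^2 - 6*n + 5) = (n - 1)*(n + 2)*(n - 5)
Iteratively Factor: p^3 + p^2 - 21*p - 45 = (p - 5)*(p^2 + 6*p + 9) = (p - 5)*(p + 3)*(p + 3)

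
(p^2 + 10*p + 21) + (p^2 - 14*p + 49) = 2*p^2 - 4*p + 70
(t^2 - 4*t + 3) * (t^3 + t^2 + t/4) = t^5 - 3*t^4 - 3*t^3/4 + 2*t^2 + 3*t/4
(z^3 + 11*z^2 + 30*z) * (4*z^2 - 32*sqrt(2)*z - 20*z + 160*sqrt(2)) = 4*z^5 - 32*sqrt(2)*z^4 + 24*z^4 - 192*sqrt(2)*z^3 - 100*z^3 - 600*z^2 + 800*sqrt(2)*z^2 + 4800*sqrt(2)*z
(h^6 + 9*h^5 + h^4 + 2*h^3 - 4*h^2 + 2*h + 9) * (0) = 0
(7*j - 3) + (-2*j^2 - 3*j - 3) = -2*j^2 + 4*j - 6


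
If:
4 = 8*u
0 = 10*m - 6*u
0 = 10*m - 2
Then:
No Solution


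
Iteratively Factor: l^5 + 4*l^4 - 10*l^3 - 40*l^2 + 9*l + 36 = (l + 4)*(l^4 - 10*l^2 + 9) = (l - 1)*(l + 4)*(l^3 + l^2 - 9*l - 9) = (l - 3)*(l - 1)*(l + 4)*(l^2 + 4*l + 3) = (l - 3)*(l - 1)*(l + 3)*(l + 4)*(l + 1)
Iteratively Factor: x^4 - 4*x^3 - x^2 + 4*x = (x - 4)*(x^3 - x) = (x - 4)*(x + 1)*(x^2 - x) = x*(x - 4)*(x + 1)*(x - 1)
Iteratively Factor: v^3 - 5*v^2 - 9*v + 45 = (v - 5)*(v^2 - 9) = (v - 5)*(v + 3)*(v - 3)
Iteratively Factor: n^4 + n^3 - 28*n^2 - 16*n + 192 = (n + 4)*(n^3 - 3*n^2 - 16*n + 48) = (n - 4)*(n + 4)*(n^2 + n - 12) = (n - 4)*(n - 3)*(n + 4)*(n + 4)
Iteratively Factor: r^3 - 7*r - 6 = (r + 2)*(r^2 - 2*r - 3) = (r + 1)*(r + 2)*(r - 3)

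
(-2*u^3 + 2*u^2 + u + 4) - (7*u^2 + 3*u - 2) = -2*u^3 - 5*u^2 - 2*u + 6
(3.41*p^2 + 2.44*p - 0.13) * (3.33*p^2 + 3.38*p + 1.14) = 11.3553*p^4 + 19.651*p^3 + 11.7017*p^2 + 2.3422*p - 0.1482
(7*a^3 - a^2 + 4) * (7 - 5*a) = -35*a^4 + 54*a^3 - 7*a^2 - 20*a + 28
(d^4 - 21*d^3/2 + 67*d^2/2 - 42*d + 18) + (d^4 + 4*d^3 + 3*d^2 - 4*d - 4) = 2*d^4 - 13*d^3/2 + 73*d^2/2 - 46*d + 14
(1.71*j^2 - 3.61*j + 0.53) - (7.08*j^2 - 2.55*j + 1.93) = -5.37*j^2 - 1.06*j - 1.4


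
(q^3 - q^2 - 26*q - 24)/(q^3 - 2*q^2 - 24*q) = (q + 1)/q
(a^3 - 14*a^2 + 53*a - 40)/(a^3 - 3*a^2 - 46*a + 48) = (a - 5)/(a + 6)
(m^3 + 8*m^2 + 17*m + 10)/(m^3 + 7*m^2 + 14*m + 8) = (m + 5)/(m + 4)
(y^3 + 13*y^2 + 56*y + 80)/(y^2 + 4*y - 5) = (y^2 + 8*y + 16)/(y - 1)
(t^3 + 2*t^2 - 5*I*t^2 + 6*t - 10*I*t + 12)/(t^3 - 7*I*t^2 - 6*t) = (t^2 + t*(2 + I) + 2*I)/(t*(t - I))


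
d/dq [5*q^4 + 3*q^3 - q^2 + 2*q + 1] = 20*q^3 + 9*q^2 - 2*q + 2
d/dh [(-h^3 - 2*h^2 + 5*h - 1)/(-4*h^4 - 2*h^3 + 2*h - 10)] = (-h^6 - 4*h^5 + 14*h^4 + 5*h^2 + 10*h - 12)/(4*h^8 + 4*h^7 + h^6 - 4*h^5 + 18*h^4 + 10*h^3 + h^2 - 10*h + 25)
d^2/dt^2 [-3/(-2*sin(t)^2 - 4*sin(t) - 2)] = 3*(3 - 2*sin(t))/(sin(t) + 1)^3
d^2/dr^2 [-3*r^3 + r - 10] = -18*r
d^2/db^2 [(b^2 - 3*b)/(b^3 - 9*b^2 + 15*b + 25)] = 2*(b^4 + b^3 + 21*b^2 - 53*b + 70)/(b^7 - 17*b^6 + 93*b^5 - 109*b^4 - 445*b^3 + 525*b^2 + 1375*b + 625)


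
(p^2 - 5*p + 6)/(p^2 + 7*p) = (p^2 - 5*p + 6)/(p*(p + 7))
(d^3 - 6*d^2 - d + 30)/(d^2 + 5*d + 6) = (d^2 - 8*d + 15)/(d + 3)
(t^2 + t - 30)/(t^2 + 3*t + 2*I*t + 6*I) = (t^2 + t - 30)/(t^2 + t*(3 + 2*I) + 6*I)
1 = 1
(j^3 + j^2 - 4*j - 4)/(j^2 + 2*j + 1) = (j^2 - 4)/(j + 1)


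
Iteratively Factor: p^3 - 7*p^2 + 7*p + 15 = (p + 1)*(p^2 - 8*p + 15) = (p - 3)*(p + 1)*(p - 5)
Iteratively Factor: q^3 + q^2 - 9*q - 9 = (q + 3)*(q^2 - 2*q - 3) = (q - 3)*(q + 3)*(q + 1)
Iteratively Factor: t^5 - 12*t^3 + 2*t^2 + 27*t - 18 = (t - 3)*(t^4 + 3*t^3 - 3*t^2 - 7*t + 6) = (t - 3)*(t - 1)*(t^3 + 4*t^2 + t - 6) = (t - 3)*(t - 1)*(t + 3)*(t^2 + t - 2) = (t - 3)*(t - 1)*(t + 2)*(t + 3)*(t - 1)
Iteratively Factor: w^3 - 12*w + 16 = (w + 4)*(w^2 - 4*w + 4) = (w - 2)*(w + 4)*(w - 2)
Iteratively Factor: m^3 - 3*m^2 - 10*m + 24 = (m - 4)*(m^2 + m - 6) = (m - 4)*(m - 2)*(m + 3)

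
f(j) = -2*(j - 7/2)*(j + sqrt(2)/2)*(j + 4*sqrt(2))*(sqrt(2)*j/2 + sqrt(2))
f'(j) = -sqrt(2)*(j - 7/2)*(j + sqrt(2)/2)*(j + 4*sqrt(2)) - 2*(j - 7/2)*(j + sqrt(2)/2)*(sqrt(2)*j/2 + sqrt(2)) - 2*(j - 7/2)*(j + 4*sqrt(2))*(sqrt(2)*j/2 + sqrt(2)) - 2*(j + sqrt(2)/2)*(j + 4*sqrt(2))*(sqrt(2)*j/2 + sqrt(2)) = -4*sqrt(2)*j^3 - 27*j^2 + 9*sqrt(2)*j^2/2 + 6*sqrt(2)*j + 27*j + 6*sqrt(2) + 63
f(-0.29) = 20.52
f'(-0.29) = 59.60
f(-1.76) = -7.33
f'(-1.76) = -24.05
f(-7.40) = -971.14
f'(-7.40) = 971.16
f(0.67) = 93.10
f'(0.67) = 84.30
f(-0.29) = 20.52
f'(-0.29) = 59.60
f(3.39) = 31.08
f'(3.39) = -265.75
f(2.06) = 176.55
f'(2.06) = 7.56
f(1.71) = 167.23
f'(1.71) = 43.54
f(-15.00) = -45419.60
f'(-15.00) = 13987.98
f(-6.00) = -97.60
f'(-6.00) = 337.56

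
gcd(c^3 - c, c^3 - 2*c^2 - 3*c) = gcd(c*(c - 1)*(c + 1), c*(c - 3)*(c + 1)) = c^2 + c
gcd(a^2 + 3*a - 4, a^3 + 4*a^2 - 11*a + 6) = a - 1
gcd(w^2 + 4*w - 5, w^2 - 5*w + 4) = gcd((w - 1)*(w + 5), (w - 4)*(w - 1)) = w - 1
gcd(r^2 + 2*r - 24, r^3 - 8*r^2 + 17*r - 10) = 1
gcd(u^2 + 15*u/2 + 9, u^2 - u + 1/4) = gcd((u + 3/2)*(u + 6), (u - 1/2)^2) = 1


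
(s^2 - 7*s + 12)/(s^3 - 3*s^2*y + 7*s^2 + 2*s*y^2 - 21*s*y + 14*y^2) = (s^2 - 7*s + 12)/(s^3 - 3*s^2*y + 7*s^2 + 2*s*y^2 - 21*s*y + 14*y^2)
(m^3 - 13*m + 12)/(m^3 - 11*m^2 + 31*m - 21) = (m + 4)/(m - 7)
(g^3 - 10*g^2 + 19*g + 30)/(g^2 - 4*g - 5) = g - 6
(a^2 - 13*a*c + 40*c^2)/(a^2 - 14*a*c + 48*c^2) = (a - 5*c)/(a - 6*c)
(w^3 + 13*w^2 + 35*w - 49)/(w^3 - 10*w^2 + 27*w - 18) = (w^2 + 14*w + 49)/(w^2 - 9*w + 18)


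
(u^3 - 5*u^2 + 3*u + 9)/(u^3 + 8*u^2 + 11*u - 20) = (u^3 - 5*u^2 + 3*u + 9)/(u^3 + 8*u^2 + 11*u - 20)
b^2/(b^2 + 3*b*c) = b/(b + 3*c)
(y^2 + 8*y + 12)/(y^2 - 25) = (y^2 + 8*y + 12)/(y^2 - 25)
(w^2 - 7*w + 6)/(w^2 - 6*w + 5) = (w - 6)/(w - 5)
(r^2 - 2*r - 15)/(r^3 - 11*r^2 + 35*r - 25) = (r + 3)/(r^2 - 6*r + 5)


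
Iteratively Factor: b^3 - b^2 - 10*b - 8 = (b + 2)*(b^2 - 3*b - 4) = (b + 1)*(b + 2)*(b - 4)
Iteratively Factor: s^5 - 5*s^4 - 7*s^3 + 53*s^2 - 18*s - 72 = (s + 1)*(s^4 - 6*s^3 - s^2 + 54*s - 72) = (s - 3)*(s + 1)*(s^3 - 3*s^2 - 10*s + 24) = (s - 3)*(s + 1)*(s + 3)*(s^2 - 6*s + 8) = (s - 3)*(s - 2)*(s + 1)*(s + 3)*(s - 4)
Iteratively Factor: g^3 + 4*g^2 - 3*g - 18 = (g - 2)*(g^2 + 6*g + 9) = (g - 2)*(g + 3)*(g + 3)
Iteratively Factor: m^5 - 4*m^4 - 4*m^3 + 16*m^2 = (m - 2)*(m^4 - 2*m^3 - 8*m^2) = (m - 4)*(m - 2)*(m^3 + 2*m^2) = (m - 4)*(m - 2)*(m + 2)*(m^2) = m*(m - 4)*(m - 2)*(m + 2)*(m)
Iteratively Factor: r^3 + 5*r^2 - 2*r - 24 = (r + 4)*(r^2 + r - 6) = (r - 2)*(r + 4)*(r + 3)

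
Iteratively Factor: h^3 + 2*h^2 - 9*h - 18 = (h + 3)*(h^2 - h - 6) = (h - 3)*(h + 3)*(h + 2)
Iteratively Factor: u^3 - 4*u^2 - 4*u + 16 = (u - 2)*(u^2 - 2*u - 8) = (u - 2)*(u + 2)*(u - 4)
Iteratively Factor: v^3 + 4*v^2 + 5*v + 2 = (v + 1)*(v^2 + 3*v + 2) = (v + 1)*(v + 2)*(v + 1)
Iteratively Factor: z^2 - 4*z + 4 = (z - 2)*(z - 2)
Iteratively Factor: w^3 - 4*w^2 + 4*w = (w)*(w^2 - 4*w + 4) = w*(w - 2)*(w - 2)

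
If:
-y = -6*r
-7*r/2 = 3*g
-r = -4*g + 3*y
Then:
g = 0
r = 0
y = 0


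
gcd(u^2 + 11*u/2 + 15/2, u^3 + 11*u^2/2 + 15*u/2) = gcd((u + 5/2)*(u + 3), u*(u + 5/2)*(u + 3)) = u^2 + 11*u/2 + 15/2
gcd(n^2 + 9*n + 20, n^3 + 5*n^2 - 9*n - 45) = n + 5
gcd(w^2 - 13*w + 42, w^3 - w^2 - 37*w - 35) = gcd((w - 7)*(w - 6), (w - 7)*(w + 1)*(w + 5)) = w - 7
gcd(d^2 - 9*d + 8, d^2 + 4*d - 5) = d - 1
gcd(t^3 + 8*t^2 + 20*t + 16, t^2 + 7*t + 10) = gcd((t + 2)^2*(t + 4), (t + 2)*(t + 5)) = t + 2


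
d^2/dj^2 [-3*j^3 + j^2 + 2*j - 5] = 2 - 18*j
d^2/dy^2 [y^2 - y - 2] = 2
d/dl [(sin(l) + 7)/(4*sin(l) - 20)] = -3*cos(l)/(sin(l) - 5)^2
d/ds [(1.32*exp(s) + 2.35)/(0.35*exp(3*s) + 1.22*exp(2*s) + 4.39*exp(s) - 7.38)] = (-(1.32*exp(s) + 2.35)*(1.05*exp(2*s) + 2.44*exp(s) + 4.39) + 0.462*exp(3*s) + 1.6104*exp(2*s) + 5.7948*exp(s) - 9.7416)*exp(s)/(0.35*exp(3*s) + 1.22*exp(2*s) + 4.39*exp(s) - 7.38)^2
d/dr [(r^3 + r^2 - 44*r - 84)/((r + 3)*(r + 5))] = (r^4 + 16*r^3 + 97*r^2 + 198*r + 12)/(r^4 + 16*r^3 + 94*r^2 + 240*r + 225)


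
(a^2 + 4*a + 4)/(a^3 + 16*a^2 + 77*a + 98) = (a + 2)/(a^2 + 14*a + 49)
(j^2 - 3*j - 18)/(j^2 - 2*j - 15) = (j - 6)/(j - 5)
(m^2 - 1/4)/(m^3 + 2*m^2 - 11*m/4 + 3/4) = (2*m + 1)/(2*m^2 + 5*m - 3)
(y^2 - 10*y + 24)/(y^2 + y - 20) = (y - 6)/(y + 5)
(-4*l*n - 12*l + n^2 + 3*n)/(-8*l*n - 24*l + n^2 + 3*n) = (4*l - n)/(8*l - n)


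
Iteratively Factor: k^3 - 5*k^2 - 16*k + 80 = (k - 5)*(k^2 - 16) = (k - 5)*(k - 4)*(k + 4)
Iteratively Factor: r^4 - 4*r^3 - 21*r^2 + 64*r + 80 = (r - 4)*(r^3 - 21*r - 20) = (r - 5)*(r - 4)*(r^2 + 5*r + 4) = (r - 5)*(r - 4)*(r + 4)*(r + 1)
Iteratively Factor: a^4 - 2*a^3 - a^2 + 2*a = (a + 1)*(a^3 - 3*a^2 + 2*a) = a*(a + 1)*(a^2 - 3*a + 2) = a*(a - 1)*(a + 1)*(a - 2)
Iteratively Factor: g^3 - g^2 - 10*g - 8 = (g - 4)*(g^2 + 3*g + 2) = (g - 4)*(g + 1)*(g + 2)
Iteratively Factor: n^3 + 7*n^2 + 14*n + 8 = (n + 4)*(n^2 + 3*n + 2) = (n + 2)*(n + 4)*(n + 1)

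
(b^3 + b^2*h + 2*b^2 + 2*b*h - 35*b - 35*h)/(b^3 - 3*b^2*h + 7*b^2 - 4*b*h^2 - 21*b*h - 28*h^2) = (b - 5)/(b - 4*h)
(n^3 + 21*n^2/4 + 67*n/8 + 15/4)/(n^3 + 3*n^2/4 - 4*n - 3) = (n + 5/2)/(n - 2)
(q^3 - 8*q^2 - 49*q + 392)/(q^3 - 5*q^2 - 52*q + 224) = (q - 7)/(q - 4)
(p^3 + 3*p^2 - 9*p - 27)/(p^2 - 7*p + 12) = (p^2 + 6*p + 9)/(p - 4)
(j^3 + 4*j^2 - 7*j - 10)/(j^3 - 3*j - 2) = (j + 5)/(j + 1)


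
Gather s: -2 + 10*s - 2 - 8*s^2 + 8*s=-8*s^2 + 18*s - 4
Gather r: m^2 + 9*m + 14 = m^2 + 9*m + 14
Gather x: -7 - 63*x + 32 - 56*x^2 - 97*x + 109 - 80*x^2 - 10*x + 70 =-136*x^2 - 170*x + 204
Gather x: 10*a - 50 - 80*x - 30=10*a - 80*x - 80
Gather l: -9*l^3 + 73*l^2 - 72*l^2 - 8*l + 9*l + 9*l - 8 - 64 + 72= -9*l^3 + l^2 + 10*l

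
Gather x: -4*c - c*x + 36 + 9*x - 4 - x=-4*c + x*(8 - c) + 32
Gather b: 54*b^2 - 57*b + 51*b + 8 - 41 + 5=54*b^2 - 6*b - 28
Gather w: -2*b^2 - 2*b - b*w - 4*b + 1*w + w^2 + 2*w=-2*b^2 - 6*b + w^2 + w*(3 - b)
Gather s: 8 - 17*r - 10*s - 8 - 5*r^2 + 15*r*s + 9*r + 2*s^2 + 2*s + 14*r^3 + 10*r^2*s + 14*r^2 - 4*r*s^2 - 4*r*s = 14*r^3 + 9*r^2 - 8*r + s^2*(2 - 4*r) + s*(10*r^2 + 11*r - 8)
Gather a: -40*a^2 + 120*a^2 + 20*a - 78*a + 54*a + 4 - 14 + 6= 80*a^2 - 4*a - 4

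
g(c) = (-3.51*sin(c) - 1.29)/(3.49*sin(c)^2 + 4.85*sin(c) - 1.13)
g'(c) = (-6.98*sin(c)*cos(c) - 4.85*cos(c))*(-3.51*sin(c) - 1.29)/(3.49*sin(c)^2 + 4.85*sin(c) - 1.13)^2 - 3.51*cos(c)/(3.49*sin(c)^2 + 4.85*sin(c) - 1.13) = (12.2499*sin(c)^2 + 9.0042*sin(c) + 10.2228)*cos(c)/(12.1801*sin(c)^4 + 33.853*sin(c)^3 + 15.6351*sin(c)^2 - 10.961*sin(c) + 1.2769)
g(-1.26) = -0.79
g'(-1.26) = 0.58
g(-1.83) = -0.82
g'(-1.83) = -0.51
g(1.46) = -0.67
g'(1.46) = 0.07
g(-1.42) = -0.87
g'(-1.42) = 0.32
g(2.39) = -0.97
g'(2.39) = -1.11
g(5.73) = -0.20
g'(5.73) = 1.02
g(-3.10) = 0.86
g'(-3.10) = -5.61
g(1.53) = -0.67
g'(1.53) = 0.02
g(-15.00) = -0.35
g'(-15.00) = -0.92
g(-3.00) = 0.46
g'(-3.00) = -2.99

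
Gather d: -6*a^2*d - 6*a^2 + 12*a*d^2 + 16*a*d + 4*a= -6*a^2 + 12*a*d^2 + 4*a + d*(-6*a^2 + 16*a)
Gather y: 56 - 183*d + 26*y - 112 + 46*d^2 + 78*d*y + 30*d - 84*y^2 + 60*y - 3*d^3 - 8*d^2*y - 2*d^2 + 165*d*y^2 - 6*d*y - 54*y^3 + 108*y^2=-3*d^3 + 44*d^2 - 153*d - 54*y^3 + y^2*(165*d + 24) + y*(-8*d^2 + 72*d + 86) - 56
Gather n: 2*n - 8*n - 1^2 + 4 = 3 - 6*n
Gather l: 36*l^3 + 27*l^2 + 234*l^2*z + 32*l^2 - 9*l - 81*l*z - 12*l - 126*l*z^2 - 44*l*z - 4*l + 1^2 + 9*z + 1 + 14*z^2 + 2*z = 36*l^3 + l^2*(234*z + 59) + l*(-126*z^2 - 125*z - 25) + 14*z^2 + 11*z + 2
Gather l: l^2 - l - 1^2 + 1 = l^2 - l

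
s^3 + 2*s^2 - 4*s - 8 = (s - 2)*(s + 2)^2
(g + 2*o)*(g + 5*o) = g^2 + 7*g*o + 10*o^2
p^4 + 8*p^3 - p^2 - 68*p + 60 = (p - 2)*(p - 1)*(p + 5)*(p + 6)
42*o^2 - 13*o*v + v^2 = (-7*o + v)*(-6*o + v)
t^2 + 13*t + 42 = (t + 6)*(t + 7)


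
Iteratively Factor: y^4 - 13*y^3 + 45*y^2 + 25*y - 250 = (y - 5)*(y^3 - 8*y^2 + 5*y + 50) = (y - 5)^2*(y^2 - 3*y - 10) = (y - 5)^3*(y + 2)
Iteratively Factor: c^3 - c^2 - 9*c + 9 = (c + 3)*(c^2 - 4*c + 3) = (c - 1)*(c + 3)*(c - 3)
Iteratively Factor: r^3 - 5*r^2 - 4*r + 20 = (r + 2)*(r^2 - 7*r + 10) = (r - 5)*(r + 2)*(r - 2)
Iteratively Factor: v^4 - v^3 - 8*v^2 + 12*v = (v + 3)*(v^3 - 4*v^2 + 4*v) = (v - 2)*(v + 3)*(v^2 - 2*v) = v*(v - 2)*(v + 3)*(v - 2)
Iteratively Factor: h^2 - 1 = (h + 1)*(h - 1)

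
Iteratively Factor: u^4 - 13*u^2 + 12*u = (u - 1)*(u^3 + u^2 - 12*u) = (u - 1)*(u + 4)*(u^2 - 3*u) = (u - 3)*(u - 1)*(u + 4)*(u)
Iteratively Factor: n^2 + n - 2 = (n + 2)*(n - 1)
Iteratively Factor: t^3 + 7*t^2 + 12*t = (t + 3)*(t^2 + 4*t) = (t + 3)*(t + 4)*(t)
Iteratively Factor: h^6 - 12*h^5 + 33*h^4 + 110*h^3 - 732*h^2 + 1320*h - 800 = (h - 2)*(h^5 - 10*h^4 + 13*h^3 + 136*h^2 - 460*h + 400) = (h - 2)^2*(h^4 - 8*h^3 - 3*h^2 + 130*h - 200) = (h - 2)^3*(h^3 - 6*h^2 - 15*h + 100) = (h - 5)*(h - 2)^3*(h^2 - h - 20) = (h - 5)^2*(h - 2)^3*(h + 4)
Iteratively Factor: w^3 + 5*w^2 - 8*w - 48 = (w - 3)*(w^2 + 8*w + 16) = (w - 3)*(w + 4)*(w + 4)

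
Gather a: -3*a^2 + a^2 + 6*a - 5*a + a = -2*a^2 + 2*a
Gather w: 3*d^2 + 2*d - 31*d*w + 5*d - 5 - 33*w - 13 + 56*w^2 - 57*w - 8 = 3*d^2 + 7*d + 56*w^2 + w*(-31*d - 90) - 26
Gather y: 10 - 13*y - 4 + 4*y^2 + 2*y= 4*y^2 - 11*y + 6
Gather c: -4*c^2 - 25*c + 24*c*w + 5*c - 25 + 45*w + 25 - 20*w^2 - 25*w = -4*c^2 + c*(24*w - 20) - 20*w^2 + 20*w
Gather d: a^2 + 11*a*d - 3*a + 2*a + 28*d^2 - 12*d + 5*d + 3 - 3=a^2 - a + 28*d^2 + d*(11*a - 7)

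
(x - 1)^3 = x^3 - 3*x^2 + 3*x - 1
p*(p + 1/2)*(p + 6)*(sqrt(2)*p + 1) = sqrt(2)*p^4 + p^3 + 13*sqrt(2)*p^3/2 + 3*sqrt(2)*p^2 + 13*p^2/2 + 3*p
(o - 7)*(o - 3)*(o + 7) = o^3 - 3*o^2 - 49*o + 147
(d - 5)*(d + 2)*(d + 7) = d^3 + 4*d^2 - 31*d - 70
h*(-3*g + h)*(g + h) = -3*g^2*h - 2*g*h^2 + h^3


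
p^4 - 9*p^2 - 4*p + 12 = (p - 3)*(p - 1)*(p + 2)^2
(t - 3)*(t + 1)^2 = t^3 - t^2 - 5*t - 3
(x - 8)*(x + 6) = x^2 - 2*x - 48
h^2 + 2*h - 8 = (h - 2)*(h + 4)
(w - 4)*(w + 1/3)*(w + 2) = w^3 - 5*w^2/3 - 26*w/3 - 8/3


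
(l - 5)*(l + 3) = l^2 - 2*l - 15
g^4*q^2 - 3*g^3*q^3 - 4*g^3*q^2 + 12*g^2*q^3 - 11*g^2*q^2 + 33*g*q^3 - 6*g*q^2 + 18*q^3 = (g - 6)*(g - 3*q)*(g*q + q)^2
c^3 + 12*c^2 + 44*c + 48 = (c + 2)*(c + 4)*(c + 6)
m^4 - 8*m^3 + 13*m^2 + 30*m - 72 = (m - 4)*(m - 3)^2*(m + 2)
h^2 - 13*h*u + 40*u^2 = (h - 8*u)*(h - 5*u)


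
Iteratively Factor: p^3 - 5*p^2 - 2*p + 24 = (p - 4)*(p^2 - p - 6) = (p - 4)*(p + 2)*(p - 3)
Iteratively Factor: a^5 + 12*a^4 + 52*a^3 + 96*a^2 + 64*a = (a + 4)*(a^4 + 8*a^3 + 20*a^2 + 16*a) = (a + 4)^2*(a^3 + 4*a^2 + 4*a) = (a + 2)*(a + 4)^2*(a^2 + 2*a) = (a + 2)^2*(a + 4)^2*(a)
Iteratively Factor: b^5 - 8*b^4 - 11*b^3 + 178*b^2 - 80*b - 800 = (b + 4)*(b^4 - 12*b^3 + 37*b^2 + 30*b - 200) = (b - 5)*(b + 4)*(b^3 - 7*b^2 + 2*b + 40) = (b - 5)*(b + 2)*(b + 4)*(b^2 - 9*b + 20) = (b - 5)*(b - 4)*(b + 2)*(b + 4)*(b - 5)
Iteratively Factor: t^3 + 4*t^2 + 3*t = (t + 3)*(t^2 + t) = (t + 1)*(t + 3)*(t)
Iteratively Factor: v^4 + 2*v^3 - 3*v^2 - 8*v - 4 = (v - 2)*(v^3 + 4*v^2 + 5*v + 2) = (v - 2)*(v + 2)*(v^2 + 2*v + 1) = (v - 2)*(v + 1)*(v + 2)*(v + 1)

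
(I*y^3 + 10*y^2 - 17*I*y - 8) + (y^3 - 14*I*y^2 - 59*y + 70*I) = y^3 + I*y^3 + 10*y^2 - 14*I*y^2 - 59*y - 17*I*y - 8 + 70*I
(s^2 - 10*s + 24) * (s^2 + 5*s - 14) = s^4 - 5*s^3 - 40*s^2 + 260*s - 336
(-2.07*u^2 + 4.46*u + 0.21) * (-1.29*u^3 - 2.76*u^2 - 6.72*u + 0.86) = 2.6703*u^5 - 0.0402000000000013*u^4 + 1.3299*u^3 - 32.331*u^2 + 2.4244*u + 0.1806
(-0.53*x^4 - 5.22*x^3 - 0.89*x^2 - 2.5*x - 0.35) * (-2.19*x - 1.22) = 1.1607*x^5 + 12.0784*x^4 + 8.3175*x^3 + 6.5608*x^2 + 3.8165*x + 0.427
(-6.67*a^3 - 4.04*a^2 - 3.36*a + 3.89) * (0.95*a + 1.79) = -6.3365*a^4 - 15.7773*a^3 - 10.4236*a^2 - 2.3189*a + 6.9631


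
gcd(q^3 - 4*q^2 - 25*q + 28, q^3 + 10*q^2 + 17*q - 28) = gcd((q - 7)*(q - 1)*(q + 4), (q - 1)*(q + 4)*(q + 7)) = q^2 + 3*q - 4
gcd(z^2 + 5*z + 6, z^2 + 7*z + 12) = z + 3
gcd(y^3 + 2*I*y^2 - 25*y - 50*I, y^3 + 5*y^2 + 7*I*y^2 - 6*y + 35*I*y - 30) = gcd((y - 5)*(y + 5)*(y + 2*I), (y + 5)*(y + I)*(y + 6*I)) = y + 5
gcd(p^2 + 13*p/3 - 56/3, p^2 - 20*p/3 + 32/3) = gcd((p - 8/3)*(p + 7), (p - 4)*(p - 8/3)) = p - 8/3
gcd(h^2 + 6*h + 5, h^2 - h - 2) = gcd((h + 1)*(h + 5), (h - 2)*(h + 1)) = h + 1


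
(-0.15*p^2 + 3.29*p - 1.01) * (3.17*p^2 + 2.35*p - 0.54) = -0.4755*p^4 + 10.0768*p^3 + 4.6108*p^2 - 4.1501*p + 0.5454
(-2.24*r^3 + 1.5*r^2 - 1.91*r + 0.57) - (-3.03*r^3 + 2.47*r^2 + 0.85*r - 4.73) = 0.79*r^3 - 0.97*r^2 - 2.76*r + 5.3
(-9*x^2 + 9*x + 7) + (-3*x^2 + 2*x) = -12*x^2 + 11*x + 7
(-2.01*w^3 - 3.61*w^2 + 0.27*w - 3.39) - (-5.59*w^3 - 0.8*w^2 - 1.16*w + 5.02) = 3.58*w^3 - 2.81*w^2 + 1.43*w - 8.41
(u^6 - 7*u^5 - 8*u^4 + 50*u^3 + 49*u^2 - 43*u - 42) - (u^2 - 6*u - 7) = u^6 - 7*u^5 - 8*u^4 + 50*u^3 + 48*u^2 - 37*u - 35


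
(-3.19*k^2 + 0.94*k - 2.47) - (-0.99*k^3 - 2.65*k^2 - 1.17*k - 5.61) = 0.99*k^3 - 0.54*k^2 + 2.11*k + 3.14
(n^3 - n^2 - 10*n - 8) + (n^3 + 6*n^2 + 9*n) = 2*n^3 + 5*n^2 - n - 8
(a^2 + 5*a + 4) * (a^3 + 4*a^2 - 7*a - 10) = a^5 + 9*a^4 + 17*a^3 - 29*a^2 - 78*a - 40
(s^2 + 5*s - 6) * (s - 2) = s^3 + 3*s^2 - 16*s + 12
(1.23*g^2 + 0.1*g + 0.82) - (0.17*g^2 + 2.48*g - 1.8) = 1.06*g^2 - 2.38*g + 2.62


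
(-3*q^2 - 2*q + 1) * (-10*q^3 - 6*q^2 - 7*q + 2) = 30*q^5 + 38*q^4 + 23*q^3 + 2*q^2 - 11*q + 2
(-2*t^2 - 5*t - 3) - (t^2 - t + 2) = -3*t^2 - 4*t - 5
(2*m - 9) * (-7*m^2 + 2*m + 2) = -14*m^3 + 67*m^2 - 14*m - 18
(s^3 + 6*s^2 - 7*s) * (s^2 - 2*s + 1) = s^5 + 4*s^4 - 18*s^3 + 20*s^2 - 7*s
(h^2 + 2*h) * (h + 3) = h^3 + 5*h^2 + 6*h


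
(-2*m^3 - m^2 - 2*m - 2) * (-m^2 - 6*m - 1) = 2*m^5 + 13*m^4 + 10*m^3 + 15*m^2 + 14*m + 2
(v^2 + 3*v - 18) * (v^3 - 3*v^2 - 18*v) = v^5 - 45*v^3 + 324*v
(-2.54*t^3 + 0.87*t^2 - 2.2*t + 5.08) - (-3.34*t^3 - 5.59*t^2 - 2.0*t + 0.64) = 0.8*t^3 + 6.46*t^2 - 0.2*t + 4.44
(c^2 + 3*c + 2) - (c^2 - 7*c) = 10*c + 2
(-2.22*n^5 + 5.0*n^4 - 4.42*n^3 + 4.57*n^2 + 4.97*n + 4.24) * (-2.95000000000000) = 6.549*n^5 - 14.75*n^4 + 13.039*n^3 - 13.4815*n^2 - 14.6615*n - 12.508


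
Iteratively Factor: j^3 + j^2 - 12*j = (j + 4)*(j^2 - 3*j) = (j - 3)*(j + 4)*(j)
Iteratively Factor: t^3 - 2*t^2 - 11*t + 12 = (t - 1)*(t^2 - t - 12) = (t - 4)*(t - 1)*(t + 3)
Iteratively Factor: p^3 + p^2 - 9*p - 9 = (p + 1)*(p^2 - 9) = (p - 3)*(p + 1)*(p + 3)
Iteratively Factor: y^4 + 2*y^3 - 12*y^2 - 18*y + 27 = (y + 3)*(y^3 - y^2 - 9*y + 9) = (y + 3)^2*(y^2 - 4*y + 3) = (y - 1)*(y + 3)^2*(y - 3)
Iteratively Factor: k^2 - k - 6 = (k - 3)*(k + 2)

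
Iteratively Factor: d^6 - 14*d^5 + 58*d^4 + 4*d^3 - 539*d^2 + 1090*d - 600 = (d - 1)*(d^5 - 13*d^4 + 45*d^3 + 49*d^2 - 490*d + 600) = (d - 5)*(d - 1)*(d^4 - 8*d^3 + 5*d^2 + 74*d - 120) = (d - 5)*(d - 4)*(d - 1)*(d^3 - 4*d^2 - 11*d + 30) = (d - 5)*(d - 4)*(d - 2)*(d - 1)*(d^2 - 2*d - 15) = (d - 5)^2*(d - 4)*(d - 2)*(d - 1)*(d + 3)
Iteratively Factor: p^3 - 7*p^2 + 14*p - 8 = (p - 2)*(p^2 - 5*p + 4) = (p - 4)*(p - 2)*(p - 1)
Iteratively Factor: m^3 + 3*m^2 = (m)*(m^2 + 3*m) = m*(m + 3)*(m)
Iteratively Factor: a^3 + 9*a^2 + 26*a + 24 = (a + 2)*(a^2 + 7*a + 12) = (a + 2)*(a + 3)*(a + 4)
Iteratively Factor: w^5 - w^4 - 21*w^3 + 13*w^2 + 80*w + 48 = (w + 4)*(w^4 - 5*w^3 - w^2 + 17*w + 12) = (w + 1)*(w + 4)*(w^3 - 6*w^2 + 5*w + 12) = (w - 3)*(w + 1)*(w + 4)*(w^2 - 3*w - 4) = (w - 4)*(w - 3)*(w + 1)*(w + 4)*(w + 1)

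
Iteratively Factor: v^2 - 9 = (v + 3)*(v - 3)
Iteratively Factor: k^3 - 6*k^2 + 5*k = (k - 1)*(k^2 - 5*k) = k*(k - 1)*(k - 5)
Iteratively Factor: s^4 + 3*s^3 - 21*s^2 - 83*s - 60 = (s - 5)*(s^3 + 8*s^2 + 19*s + 12) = (s - 5)*(s + 3)*(s^2 + 5*s + 4) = (s - 5)*(s + 1)*(s + 3)*(s + 4)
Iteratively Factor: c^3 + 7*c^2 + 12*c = (c + 4)*(c^2 + 3*c) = (c + 3)*(c + 4)*(c)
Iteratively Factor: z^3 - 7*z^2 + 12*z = (z - 3)*(z^2 - 4*z) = (z - 4)*(z - 3)*(z)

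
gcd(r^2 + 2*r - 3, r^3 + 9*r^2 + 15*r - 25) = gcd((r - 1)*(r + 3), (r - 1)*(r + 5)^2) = r - 1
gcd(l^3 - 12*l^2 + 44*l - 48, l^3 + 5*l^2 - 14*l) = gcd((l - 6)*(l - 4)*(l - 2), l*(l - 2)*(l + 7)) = l - 2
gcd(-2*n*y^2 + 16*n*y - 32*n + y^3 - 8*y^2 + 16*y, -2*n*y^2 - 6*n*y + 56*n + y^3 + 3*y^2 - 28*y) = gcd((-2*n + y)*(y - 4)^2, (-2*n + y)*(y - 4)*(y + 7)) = -2*n*y + 8*n + y^2 - 4*y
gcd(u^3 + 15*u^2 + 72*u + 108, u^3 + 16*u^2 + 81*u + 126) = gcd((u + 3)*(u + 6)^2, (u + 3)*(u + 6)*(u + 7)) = u^2 + 9*u + 18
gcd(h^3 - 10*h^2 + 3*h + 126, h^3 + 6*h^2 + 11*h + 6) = h + 3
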